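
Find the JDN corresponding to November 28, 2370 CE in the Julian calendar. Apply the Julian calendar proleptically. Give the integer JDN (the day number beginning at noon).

Equivalently 14 December 2370 (Gregorian).
JDN 2400001 is 17 November 1858 CE (Gregorian), MJD 0; the target day is +187031 days from there, so JDN = 2587032.

2587032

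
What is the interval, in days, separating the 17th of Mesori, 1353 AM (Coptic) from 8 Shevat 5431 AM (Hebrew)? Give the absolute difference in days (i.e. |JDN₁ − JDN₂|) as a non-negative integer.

First date → JDN 2319194; second date → JDN 2331399.
The interval is |2319194 − 2331399| = 12205 days.

12205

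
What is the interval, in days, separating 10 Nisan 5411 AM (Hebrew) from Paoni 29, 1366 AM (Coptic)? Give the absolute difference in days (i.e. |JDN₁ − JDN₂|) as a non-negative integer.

272

First date → JDN 2324166; second date → JDN 2323894.
The interval is |2324166 − 2323894| = 272 days.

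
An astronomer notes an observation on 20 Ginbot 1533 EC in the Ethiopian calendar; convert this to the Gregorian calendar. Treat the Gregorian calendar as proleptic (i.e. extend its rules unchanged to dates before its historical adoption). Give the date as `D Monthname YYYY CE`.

25 May 1541 CE

Julian Day Number of the source date = 2284043.
Converting JDN 2284043 to the Gregorian calendar gives 25 May 1541 CE.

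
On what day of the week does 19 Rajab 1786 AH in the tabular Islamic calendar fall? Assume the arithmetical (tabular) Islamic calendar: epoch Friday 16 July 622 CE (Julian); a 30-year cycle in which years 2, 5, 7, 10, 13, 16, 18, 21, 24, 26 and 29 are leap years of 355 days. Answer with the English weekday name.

This is JDN 2581179 (5 December 2354 Gregorian).
2581179 ≡ 6 (mod 7); counting from Monday = 0 gives Sunday.

Sunday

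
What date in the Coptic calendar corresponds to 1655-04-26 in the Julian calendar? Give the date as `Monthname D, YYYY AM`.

Pashons 1, 1371 AM

Both dates share Julian Day Number 2325662; in the Coptic calendar that is 1 Pashons 1371 AM.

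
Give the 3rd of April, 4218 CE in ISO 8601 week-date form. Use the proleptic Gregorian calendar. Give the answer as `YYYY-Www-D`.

4218-W14-5

The weekday is Friday (ISO weekday 5).
That Friday belongs to ISO week 14 of ISO year 4218.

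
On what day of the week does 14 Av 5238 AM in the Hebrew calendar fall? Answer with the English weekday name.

Tuesday

This is JDN 2261092 (23 July 1478 Gregorian).
2261092 ≡ 1 (mod 7); counting from Monday = 0 gives Tuesday.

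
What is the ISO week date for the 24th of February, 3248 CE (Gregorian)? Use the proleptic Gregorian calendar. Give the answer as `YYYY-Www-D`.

The weekday is Monday (ISO weekday 1).
That Monday belongs to ISO week 9 of ISO year 3248.

3248-W09-1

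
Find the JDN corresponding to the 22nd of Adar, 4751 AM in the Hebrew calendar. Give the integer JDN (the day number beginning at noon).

2083090

In the proleptic Gregorian calendar the same day is 16 March 991.
JDN 2299161 is 15 October 1582 CE (Gregorian); the target day is −216071 days from there, so JDN = 2083090.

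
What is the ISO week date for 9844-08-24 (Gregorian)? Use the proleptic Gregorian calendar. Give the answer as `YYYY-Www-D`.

9844-W34-6

The weekday is Saturday (ISO weekday 6).
That Saturday belongs to ISO week 34 of ISO year 9844.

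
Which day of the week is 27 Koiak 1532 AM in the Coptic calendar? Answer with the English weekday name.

In the Gregorian calendar this is 5 January 1816 (JDN 2384344).
Since JDN mod 7 = 4 (0 = Monday), the day is Friday.

Friday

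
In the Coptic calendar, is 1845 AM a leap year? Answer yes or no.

1845 mod 4 = 1; in the Coptic calendar a year is leap when year mod 4 = 3, so it is a common year.

no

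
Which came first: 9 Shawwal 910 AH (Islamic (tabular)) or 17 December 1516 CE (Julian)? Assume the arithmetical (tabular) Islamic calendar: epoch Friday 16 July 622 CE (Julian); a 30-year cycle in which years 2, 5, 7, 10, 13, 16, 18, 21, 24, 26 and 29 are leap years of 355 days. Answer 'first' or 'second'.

first

First date → JDN 2270833; second date → JDN 2275128.
JDN 2270833 < JDN 2275128, so the first date is earlier.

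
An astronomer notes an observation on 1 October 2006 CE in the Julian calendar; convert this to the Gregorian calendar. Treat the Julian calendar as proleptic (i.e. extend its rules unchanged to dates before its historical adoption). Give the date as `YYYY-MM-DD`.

2006-10-14

The Julian–Gregorian offset here is 13 days (Julian trailing).
1 October 2006 Julian + 13 days → 14 October 2006 Gregorian.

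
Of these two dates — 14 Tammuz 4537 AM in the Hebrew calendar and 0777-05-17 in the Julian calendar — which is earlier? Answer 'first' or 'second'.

Converting both to JDN: 2005033 vs 2004994; the smaller is the second.

second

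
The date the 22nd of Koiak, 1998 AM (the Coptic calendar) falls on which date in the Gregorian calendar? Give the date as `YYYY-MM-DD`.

Both dates share Julian Day Number 2554545; in the Gregorian calendar that is 2 January 2282 CE.

2282-01-02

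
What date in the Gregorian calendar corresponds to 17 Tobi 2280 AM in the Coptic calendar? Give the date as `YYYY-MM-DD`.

Julian Day Number of the source date = 2657571.
Converting JDN 2657571 to the Gregorian calendar gives 30 January 2564 CE.

2564-01-30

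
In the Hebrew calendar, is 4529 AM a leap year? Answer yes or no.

no

Hebrew year 4529 is year 7 of its 19-year Metonic cycle; leap years are at positions 3, 6, 8, 11, 14, 17, 19, so it is a common year (12 months).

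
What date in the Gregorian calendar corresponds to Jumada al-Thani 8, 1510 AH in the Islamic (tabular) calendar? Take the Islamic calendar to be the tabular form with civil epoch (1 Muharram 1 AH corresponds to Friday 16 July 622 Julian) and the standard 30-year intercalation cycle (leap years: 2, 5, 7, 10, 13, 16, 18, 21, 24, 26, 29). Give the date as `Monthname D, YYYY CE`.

Both dates share Julian Day Number 2483334; in the Gregorian calendar that is 13 January 2087 CE.

January 13, 2087 CE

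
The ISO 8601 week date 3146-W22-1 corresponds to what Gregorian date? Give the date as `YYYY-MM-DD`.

ISO week 1 of 3146 is the week containing the first Thursday of 3146.
Week 22, day 1 (Monday) lands on 3146-05-27.

3146-05-27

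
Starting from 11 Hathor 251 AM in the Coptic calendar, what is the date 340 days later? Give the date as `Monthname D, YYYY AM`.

Paopi 15, 252 AM

The starting date is JDN 1916412; 1916412 + 340 = 1916752.
JDN 1916752 corresponds to Paopi 15, 252 AM.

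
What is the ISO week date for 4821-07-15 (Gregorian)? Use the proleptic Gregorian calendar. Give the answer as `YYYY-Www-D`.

The weekday is Thursday (ISO weekday 4).
That Thursday belongs to ISO week 28 of ISO year 4821.

4821-W28-4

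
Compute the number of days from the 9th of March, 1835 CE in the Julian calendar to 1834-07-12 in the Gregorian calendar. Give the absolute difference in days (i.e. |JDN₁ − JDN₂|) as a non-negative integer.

First date → JDN 2391359; second date → JDN 2391107.
The interval is |2391359 − 2391107| = 252 days.

252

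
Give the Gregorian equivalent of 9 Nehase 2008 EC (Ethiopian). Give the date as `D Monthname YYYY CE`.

15 August 2016 CE

Julian Day Number of the source date = 2457616.
Converting JDN 2457616 to the Gregorian calendar gives 15 August 2016 CE.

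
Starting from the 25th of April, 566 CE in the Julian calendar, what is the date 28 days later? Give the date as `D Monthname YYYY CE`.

The starting date is JDN 1927904; 1927904 + 28 = 1927932.
JDN 1927932 corresponds to 23 May 566 CE.

23 May 566 CE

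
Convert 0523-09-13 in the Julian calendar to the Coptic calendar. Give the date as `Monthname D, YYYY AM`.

Thout 15, 240 AM

Julian Day Number of the source date = 1912339.
Converting JDN 1912339 to the Coptic calendar gives 15 Thout 240 AM.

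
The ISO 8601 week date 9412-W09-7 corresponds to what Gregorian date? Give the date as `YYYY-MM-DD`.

ISO week 1 of 9412 is the week containing the first Thursday of 9412.
Week 9, day 7 (Sunday) lands on 9412-03-01.

9412-03-01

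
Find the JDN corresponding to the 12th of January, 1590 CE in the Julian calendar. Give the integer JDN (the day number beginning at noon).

2301817

Equivalently 22 January 1590 (Gregorian).
JDN 2299161 is 15 October 1582 CE (Gregorian); the target day is +2656 days from there, so JDN = 2301817.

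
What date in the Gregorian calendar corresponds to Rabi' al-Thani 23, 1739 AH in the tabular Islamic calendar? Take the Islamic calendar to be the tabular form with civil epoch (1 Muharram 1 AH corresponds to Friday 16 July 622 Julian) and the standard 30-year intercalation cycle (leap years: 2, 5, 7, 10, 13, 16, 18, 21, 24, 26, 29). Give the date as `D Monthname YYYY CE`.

5 February 2309 CE

Julian Day Number of the source date = 2564440.
Converting JDN 2564440 to the Gregorian calendar gives 5 February 2309 CE.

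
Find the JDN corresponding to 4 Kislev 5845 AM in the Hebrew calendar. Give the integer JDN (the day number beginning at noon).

In the Gregorian calendar the same day is 2 December 2084.
JDN 2451545 is 1 January 2000 CE (Gregorian); the target day is +31017 days from there, so JDN = 2482562.

2482562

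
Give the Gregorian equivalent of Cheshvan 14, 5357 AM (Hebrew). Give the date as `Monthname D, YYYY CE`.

November 5, 1596 CE

Julian Day Number of the source date = 2304296.
Converting JDN 2304296 to the Gregorian calendar gives 5 November 1596 CE.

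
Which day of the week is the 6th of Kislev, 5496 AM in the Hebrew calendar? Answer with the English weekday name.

Monday

Equivalently 21 November 1735 Gregorian, JDN 2355080.
Since JDN mod 7 = 0 (0 = Monday), the day is Monday.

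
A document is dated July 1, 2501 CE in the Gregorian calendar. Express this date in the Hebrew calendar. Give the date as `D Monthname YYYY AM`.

13 Tammuz 6261 AM

Julian Day Number of the source date = 2634713.
Converting JDN 2634713 to the Hebrew calendar gives 13 Tammuz 6261 AM.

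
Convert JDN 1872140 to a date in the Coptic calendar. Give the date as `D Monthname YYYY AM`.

JDN 1872140 is 23 August 413 in the proleptic Gregorian calendar.
In the Coptic calendar that day is 29 Mesori 129 AM.

29 Mesori 129 AM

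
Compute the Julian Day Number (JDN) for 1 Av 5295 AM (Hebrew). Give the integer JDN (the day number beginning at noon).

In the proleptic Gregorian calendar the same day is 12 July 1535.
JDN 2400001 is 17 November 1858 CE (Gregorian), MJD 0; the target day is −118102 days from there, so JDN = 2281899.

2281899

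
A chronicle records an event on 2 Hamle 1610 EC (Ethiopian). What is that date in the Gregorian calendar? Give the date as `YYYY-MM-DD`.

Both dates share Julian Day Number 2312209; in the Gregorian calendar that is 6 July 1618 CE.

1618-07-06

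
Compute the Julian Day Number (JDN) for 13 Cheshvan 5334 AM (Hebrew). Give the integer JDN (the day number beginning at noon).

Equivalently 20 October 1573 (proleptic Gregorian).
JDN 2451545 is 1 January 2000 CE (Gregorian); the target day is −155666 days from there, so JDN = 2295879.

2295879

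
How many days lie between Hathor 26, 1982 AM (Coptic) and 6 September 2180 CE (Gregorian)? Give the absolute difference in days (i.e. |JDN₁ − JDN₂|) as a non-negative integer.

JDN of the first date = 2548675.
JDN of the second date = 2517538.
|2517538 − 2548675| = 31137.

31137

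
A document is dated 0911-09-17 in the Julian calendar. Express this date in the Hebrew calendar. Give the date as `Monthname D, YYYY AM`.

Tishrei 22, 4672 AM

Julian Day Number of the source date = 2054060.
Converting JDN 2054060 to the Hebrew calendar gives 22 Tishrei 4672 AM.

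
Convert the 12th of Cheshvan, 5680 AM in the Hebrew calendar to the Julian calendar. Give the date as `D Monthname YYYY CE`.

23 October 1919 CE

The source date corresponds to 5 November 1919 in the Gregorian calendar (JDN 2422268).
That day falls on 23 October 1919 CE in the Julian calendar.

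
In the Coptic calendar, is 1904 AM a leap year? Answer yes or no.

no

1904 mod 4 = 0; in the Coptic calendar a year is leap when year mod 4 = 3, so it is a common year.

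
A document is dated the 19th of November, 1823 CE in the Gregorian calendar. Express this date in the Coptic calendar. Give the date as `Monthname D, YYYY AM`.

Hathor 10, 1540 AM

Both dates share Julian Day Number 2387219; in the Coptic calendar that is 10 Hathor 1540 AM.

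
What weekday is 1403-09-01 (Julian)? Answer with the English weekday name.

Saturday

Equivalently 10 September 1403 Gregorian, JDN 2233747.
2233747 ≡ 5 (mod 7); counting from Monday = 0 gives Saturday.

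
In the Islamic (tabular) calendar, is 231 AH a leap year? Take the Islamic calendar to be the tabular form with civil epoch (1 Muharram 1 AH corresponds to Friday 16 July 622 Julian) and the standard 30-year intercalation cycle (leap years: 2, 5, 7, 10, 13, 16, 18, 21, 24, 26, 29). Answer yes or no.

yes

Year 231 AH is year 21 of its 30-year cycle; leap positions are 2, 5, 7, 10, 13, 16, 18, 21, 24, 26, 29, so it is a leap year (355 days).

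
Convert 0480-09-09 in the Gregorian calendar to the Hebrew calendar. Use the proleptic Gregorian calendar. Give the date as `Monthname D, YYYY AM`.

Elul 18, 4240 AM

Julian Day Number of the source date = 1896629.
Converting JDN 1896629 to the Hebrew calendar gives 18 Elul 4240 AM.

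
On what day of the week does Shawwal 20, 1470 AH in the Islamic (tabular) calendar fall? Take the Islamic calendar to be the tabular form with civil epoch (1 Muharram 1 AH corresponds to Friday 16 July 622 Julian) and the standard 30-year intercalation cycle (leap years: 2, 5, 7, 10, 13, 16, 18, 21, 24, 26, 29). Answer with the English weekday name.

This is JDN 2469290 (1 August 2048 Gregorian).
2469290 ≡ 5 (mod 7); counting from Monday = 0 gives Saturday.

Saturday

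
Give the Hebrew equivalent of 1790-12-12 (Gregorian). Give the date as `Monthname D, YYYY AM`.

Tevet 5, 5551 AM

Julian Day Number of the source date = 2375190.
Converting JDN 2375190 to the Hebrew calendar gives 5 Tevet 5551 AM.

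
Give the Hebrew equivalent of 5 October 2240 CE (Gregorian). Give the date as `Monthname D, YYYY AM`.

Both dates share Julian Day Number 2539481; in the Hebrew calendar that is 19 Tishrei 6001 AM.

Tishrei 19, 6001 AM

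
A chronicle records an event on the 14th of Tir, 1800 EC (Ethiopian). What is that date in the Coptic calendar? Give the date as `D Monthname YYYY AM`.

Both dates share Julian Day Number 2381439; in the Coptic calendar that is 14 Tobi 1524 AM.

14 Tobi 1524 AM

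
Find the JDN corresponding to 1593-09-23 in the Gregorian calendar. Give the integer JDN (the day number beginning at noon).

2303157

JDN 2451545 is 1 January 2000 CE (Gregorian); the target day is −148388 days from there, so JDN = 2303157.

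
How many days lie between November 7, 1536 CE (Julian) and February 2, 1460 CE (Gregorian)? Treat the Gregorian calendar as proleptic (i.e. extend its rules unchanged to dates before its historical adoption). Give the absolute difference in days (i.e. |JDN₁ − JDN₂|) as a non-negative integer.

JDN of the first date = 2282393.
JDN of the second date = 2254346.
|2254346 − 2282393| = 28047.

28047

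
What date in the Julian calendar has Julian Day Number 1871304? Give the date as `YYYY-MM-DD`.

JDN 1871304 is 10 May 411 in the proleptic Gregorian calendar.
In the Julian calendar that day is 0411-05-09.

0411-05-09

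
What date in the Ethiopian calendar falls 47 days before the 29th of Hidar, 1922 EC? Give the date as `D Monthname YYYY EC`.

12 Tikimt 1922 EC

JDN of the 29th of Hidar, 1922 EC = 2425954.
2425954 − 47 = 2425907.
JDN 2425907 in the Ethiopian calendar is 12 Tikimt 1922 EC.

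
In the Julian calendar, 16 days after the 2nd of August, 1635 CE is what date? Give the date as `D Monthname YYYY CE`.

18 August 1635 CE

Counting 16 days forward from JDN 2318455 reaches JDN 2318471, which is 18 August 1635 CE.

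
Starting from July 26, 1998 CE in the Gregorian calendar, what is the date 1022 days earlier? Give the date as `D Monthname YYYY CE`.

Counting 1022 days back from JDN 2451021 reaches JDN 2449999, which is 8 October 1995 CE.

8 October 1995 CE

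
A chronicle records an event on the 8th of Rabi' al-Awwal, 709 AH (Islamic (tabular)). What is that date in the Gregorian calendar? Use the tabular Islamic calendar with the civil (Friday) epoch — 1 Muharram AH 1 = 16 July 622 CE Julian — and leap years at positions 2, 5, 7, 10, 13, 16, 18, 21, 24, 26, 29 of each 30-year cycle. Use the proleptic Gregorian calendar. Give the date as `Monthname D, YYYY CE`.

Both dates share Julian Day Number 2199398; in the Gregorian calendar that is 24 August 1309 CE.

August 24, 1309 CE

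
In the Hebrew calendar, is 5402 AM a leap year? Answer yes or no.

yes

Hebrew year 5402 is year 6 of its 19-year Metonic cycle; leap years are at positions 3, 6, 8, 11, 14, 17, 19, so it is a leap year (13 months).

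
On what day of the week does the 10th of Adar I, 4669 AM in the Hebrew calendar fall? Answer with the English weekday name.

Equivalently 8 February 909 Gregorian, JDN 2053104.
JDN 2053104 mod 7 = 4, and JDN 0 was a Monday, so this is a Friday.

Friday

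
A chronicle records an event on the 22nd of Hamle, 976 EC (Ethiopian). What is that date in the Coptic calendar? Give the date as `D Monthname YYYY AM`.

Both dates share Julian Day Number 2080661; in the Coptic calendar that is 22 Epip 700 AM.

22 Epip 700 AM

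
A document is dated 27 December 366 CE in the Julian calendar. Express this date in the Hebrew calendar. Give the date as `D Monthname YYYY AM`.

Julian Day Number of the source date = 1855100.
Converting JDN 1855100 to the Hebrew calendar gives 8 Tevet 4127 AM.

8 Tevet 4127 AM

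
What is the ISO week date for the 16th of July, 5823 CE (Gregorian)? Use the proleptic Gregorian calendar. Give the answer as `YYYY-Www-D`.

The weekday is Wednesday (ISO weekday 3).
That Wednesday belongs to ISO week 29 of ISO year 5823.

5823-W29-3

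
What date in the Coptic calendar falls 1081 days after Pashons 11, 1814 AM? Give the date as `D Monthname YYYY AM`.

Counting 1081 days forward from JDN 2487478 reaches JDN 2488559, which is 26 Parmouti 1817 AM.

26 Parmouti 1817 AM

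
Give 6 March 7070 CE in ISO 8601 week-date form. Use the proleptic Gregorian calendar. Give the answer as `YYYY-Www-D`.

7070-W09-7

The weekday is Sunday (ISO weekday 7).
That Sunday belongs to ISO week 9 of ISO year 7070.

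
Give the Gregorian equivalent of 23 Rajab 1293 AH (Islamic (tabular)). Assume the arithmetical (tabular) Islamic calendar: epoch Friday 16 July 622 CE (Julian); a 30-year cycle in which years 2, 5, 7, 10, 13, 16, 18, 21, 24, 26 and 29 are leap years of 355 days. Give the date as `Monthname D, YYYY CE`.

Both dates share Julian Day Number 2406481; in the Gregorian calendar that is 14 August 1876 CE.

August 14, 1876 CE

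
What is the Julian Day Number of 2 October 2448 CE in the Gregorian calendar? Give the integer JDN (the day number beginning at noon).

JDN 2299161 is 15 October 1582 CE (Gregorian); the target day is +316288 days from there, so JDN = 2615449.

2615449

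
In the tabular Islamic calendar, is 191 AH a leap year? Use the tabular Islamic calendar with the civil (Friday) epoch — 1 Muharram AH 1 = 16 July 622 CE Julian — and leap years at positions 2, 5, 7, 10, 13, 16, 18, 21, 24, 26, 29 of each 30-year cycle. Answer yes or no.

no

Year 191 AH is year 11 of its 30-year cycle; leap positions are 2, 5, 7, 10, 13, 16, 18, 21, 24, 26, 29, so it is a common year (354 days).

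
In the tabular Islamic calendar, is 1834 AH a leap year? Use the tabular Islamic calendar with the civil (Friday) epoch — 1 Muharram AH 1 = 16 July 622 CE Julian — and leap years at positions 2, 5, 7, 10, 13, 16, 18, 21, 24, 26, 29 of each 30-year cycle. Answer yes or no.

no

Year 1834 AH is year 4 of its 30-year cycle; leap positions are 2, 5, 7, 10, 13, 16, 18, 21, 24, 26, 29, so it is a common year (354 days).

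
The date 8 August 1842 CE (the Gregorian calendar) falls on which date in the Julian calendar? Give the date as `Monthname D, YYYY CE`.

July 27, 1842 CE

At this point the Julian calendar is 12 days behind the Gregorian.
8 August 1842 Gregorian − 12 days → 27 July 1842 Julian.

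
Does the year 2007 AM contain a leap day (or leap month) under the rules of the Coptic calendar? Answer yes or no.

yes

2007 mod 4 = 3; in the Coptic calendar a year is leap when year mod 4 = 3, so it is a leap year.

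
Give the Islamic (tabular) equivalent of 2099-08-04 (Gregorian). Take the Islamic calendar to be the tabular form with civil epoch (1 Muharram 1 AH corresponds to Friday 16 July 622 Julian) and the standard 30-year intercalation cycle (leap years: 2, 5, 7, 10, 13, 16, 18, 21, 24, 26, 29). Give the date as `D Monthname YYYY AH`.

Both dates share Julian Day Number 2487920; in the tabular Islamic calendar that is 17 Jumada al-Awwal 1523 AH.

17 Jumada al-Awwal 1523 AH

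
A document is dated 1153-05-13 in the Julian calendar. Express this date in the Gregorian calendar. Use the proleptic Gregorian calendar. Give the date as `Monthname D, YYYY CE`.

For dates in this range the Gregorian date is 7 days ahead of the Julian.
13 May 1153 Julian + 7 days → 20 May 1153 Gregorian.

May 20, 1153 CE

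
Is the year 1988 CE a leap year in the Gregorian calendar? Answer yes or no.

1988 is divisible by 4 and not by 100, so it is a leap year.

yes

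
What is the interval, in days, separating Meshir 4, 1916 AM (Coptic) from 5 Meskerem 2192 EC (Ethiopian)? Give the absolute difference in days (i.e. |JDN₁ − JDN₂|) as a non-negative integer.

149

JDN of the first date = 2524637.
JDN of the second date = 2524488.
|2524488 − 2524637| = 149.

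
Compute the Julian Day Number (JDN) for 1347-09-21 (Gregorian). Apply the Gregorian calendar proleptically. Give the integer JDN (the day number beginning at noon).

JDN 2299161 is 15 October 1582 CE (Gregorian); the target day is −85856 days from there, so JDN = 2213305.

2213305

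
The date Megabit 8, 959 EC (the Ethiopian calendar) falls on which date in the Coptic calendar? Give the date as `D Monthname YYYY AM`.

8 Paremhat 683 AM

Julian Day Number of the source date = 2074317.
Converting JDN 2074317 to the Coptic calendar gives 8 Paremhat 683 AM.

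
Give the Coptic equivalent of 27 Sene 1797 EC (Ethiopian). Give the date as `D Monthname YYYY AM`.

The source date corresponds to 3 July 1805 in the Gregorian calendar (JDN 2380506).
That day falls on 27 Paoni 1521 AM in the Coptic calendar.

27 Paoni 1521 AM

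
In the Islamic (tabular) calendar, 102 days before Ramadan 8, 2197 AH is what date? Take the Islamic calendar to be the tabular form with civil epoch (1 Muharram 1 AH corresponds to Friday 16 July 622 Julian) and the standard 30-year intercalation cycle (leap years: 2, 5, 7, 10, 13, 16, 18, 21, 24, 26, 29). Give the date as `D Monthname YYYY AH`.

24 Jumada al-Awwal 2197 AH

Counting 102 days back from JDN 2726872 reaches JDN 2726770, which is 24 Jumada al-Awwal 2197 AH.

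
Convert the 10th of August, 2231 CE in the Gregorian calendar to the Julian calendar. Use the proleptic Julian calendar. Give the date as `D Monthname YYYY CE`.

26 July 2231 CE

For dates in this range the Gregorian date is 15 days ahead of the Julian.
10 August 2231 Gregorian − 15 days → 26 July 2231 Julian.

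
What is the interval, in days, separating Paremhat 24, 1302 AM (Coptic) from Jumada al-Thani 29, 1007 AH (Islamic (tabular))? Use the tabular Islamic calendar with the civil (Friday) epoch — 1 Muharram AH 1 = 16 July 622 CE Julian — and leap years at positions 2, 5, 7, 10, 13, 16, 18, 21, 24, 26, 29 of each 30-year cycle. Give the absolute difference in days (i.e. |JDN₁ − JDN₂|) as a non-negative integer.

JDN of the first date = 2300423.
JDN of the second date = 2305109.
|2305109 − 2300423| = 4686.

4686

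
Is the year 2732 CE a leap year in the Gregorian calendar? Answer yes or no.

yes

2732 is divisible by 4 and not by 100, so it is a leap year.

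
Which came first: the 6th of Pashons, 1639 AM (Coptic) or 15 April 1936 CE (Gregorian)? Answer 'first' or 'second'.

First date → JDN 2423554; second date → JDN 2428274.
JDN 2423554 < JDN 2428274, so the first date is earlier.

first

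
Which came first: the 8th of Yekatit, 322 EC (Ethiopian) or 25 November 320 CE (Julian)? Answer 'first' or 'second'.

second

First date → JDN 1841623; second date → JDN 1838267.
JDN 1838267 < JDN 1841623, so the second date is earlier.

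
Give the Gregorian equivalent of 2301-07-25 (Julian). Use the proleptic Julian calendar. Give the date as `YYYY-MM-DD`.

The Julian–Gregorian offset here is 16 days (Julian trailing).
25 July 2301 Julian + 16 days → 10 August 2301 Gregorian.

2301-08-10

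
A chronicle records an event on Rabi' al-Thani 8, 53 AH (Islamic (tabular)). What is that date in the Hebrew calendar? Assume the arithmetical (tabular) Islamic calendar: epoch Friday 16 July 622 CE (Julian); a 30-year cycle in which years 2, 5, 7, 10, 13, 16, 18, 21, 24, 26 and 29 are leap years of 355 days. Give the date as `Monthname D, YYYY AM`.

Julian Day Number of the source date = 1966963.
Converting JDN 1966963 to the Hebrew calendar gives 10 Nisan 4433 AM.

Nisan 10, 4433 AM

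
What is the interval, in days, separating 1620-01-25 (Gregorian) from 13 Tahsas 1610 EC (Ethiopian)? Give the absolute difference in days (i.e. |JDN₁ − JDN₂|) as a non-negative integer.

JDN of the first date = 2312777.
JDN of the second date = 2312010.
|2312010 − 2312777| = 767.

767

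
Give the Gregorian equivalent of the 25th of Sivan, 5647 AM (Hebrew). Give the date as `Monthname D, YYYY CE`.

June 17, 1887 CE

Julian Day Number of the source date = 2410440.
Converting JDN 2410440 to the Gregorian calendar gives 17 June 1887 CE.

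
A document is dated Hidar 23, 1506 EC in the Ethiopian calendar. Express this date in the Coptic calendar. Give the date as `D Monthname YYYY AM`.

23 Hathor 1230 AM

Both dates share Julian Day Number 2274004; in the Coptic calendar that is 23 Hathor 1230 AM.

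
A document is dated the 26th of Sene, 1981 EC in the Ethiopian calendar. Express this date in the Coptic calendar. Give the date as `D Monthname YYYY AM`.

26 Paoni 1705 AM

Both dates share Julian Day Number 2447711; in the Coptic calendar that is 26 Paoni 1705 AM.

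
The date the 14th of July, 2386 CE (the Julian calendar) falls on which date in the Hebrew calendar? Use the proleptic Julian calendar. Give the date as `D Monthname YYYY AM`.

3 Av 6146 AM

The source date corresponds to 30 July 2386 in the Gregorian calendar (JDN 2592739).
That day falls on 3 Av 6146 AM in the Hebrew calendar.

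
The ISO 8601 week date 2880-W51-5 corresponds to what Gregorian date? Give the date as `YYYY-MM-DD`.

2880-12-20

ISO week 1 of 2880 is the week containing the first Thursday of 2880.
Week 51, day 5 (Friday) lands on 2880-12-20.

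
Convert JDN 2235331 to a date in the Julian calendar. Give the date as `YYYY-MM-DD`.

The proleptic Gregorian equivalent of JDN 2235331 is 11 January 1408.
In the Julian calendar that day is 1408-01-02.

1408-01-02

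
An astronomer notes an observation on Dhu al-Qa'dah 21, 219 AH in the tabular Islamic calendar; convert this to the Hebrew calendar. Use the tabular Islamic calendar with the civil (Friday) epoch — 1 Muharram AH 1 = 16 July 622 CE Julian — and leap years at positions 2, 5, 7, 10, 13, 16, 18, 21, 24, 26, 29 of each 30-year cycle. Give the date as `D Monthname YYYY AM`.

Julian Day Number of the source date = 2026007.
Converting JDN 2026007 to the Hebrew calendar gives 22 Kislev 4595 AM.

22 Kislev 4595 AM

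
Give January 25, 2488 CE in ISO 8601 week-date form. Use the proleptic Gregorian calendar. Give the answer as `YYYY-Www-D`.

The weekday is Sunday (ISO weekday 7).
That Sunday belongs to ISO week 4 of ISO year 2488.

2488-W04-7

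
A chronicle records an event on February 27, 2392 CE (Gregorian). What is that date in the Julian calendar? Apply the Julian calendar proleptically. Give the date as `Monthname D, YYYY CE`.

February 11, 2392 CE

At this point the Julian calendar is 16 days behind the Gregorian.
27 February 2392 Gregorian − 16 days → 11 February 2392 Julian.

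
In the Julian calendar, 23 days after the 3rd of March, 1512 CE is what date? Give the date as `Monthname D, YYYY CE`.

JDN of the 3rd of March, 1512 CE = 2273378.
2273378 + 23 = 2273401.
JDN 2273401 in the Julian calendar is March 26, 1512 CE.

March 26, 1512 CE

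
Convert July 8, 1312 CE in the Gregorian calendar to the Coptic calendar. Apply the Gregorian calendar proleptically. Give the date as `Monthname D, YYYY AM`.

Epip 6, 1028 AM

Julian Day Number of the source date = 2200447.
Converting JDN 2200447 to the Coptic calendar gives 6 Epip 1028 AM.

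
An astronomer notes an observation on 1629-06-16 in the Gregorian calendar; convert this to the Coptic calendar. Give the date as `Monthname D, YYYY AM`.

Paoni 12, 1345 AM

Both dates share Julian Day Number 2316207; in the Coptic calendar that is 12 Paoni 1345 AM.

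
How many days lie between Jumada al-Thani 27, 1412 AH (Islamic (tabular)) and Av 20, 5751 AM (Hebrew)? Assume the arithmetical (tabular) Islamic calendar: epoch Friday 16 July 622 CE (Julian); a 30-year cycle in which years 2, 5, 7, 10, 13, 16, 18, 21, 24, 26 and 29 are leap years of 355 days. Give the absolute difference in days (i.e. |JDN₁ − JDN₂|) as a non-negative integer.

156

First date → JDN 2448625; second date → JDN 2448469.
The interval is |2448625 − 2448469| = 156 days.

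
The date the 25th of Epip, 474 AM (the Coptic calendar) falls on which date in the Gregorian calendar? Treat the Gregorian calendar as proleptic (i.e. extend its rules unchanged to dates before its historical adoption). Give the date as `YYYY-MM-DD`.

0758-07-23

Both dates share Julian Day Number 1998117; in the Gregorian calendar that is 23 July 758 CE.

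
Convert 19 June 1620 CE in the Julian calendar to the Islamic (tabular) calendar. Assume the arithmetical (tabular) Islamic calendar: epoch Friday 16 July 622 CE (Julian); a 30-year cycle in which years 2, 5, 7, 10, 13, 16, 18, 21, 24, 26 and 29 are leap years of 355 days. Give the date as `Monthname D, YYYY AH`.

The source date corresponds to 29 June 1620 in the Gregorian calendar (JDN 2312933).
That day falls on 28 Rajab 1029 AH in the tabular Islamic calendar.

Rajab 28, 1029 AH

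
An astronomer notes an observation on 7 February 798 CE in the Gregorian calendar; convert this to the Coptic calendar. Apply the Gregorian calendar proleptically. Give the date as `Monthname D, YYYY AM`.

Meshir 9, 514 AM

Julian Day Number of the source date = 2012561.
Converting JDN 2012561 to the Coptic calendar gives 9 Meshir 514 AM.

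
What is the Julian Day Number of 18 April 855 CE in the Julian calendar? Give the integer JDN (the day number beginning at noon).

In the proleptic Gregorian calendar the same day is 22 April 855.
JDN 2299161 is 15 October 1582 CE (Gregorian); the target day is −265707 days from there, so JDN = 2033454.

2033454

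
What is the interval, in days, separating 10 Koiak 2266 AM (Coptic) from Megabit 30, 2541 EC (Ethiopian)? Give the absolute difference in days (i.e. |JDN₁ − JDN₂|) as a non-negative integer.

First date → JDN 2652420; second date → JDN 2652165.
The interval is |2652420 − 2652165| = 255 days.

255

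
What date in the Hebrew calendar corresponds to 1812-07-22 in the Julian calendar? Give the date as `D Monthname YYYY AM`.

The source date corresponds to 3 August 1812 in the Gregorian calendar (JDN 2383094).
That day falls on 25 Av 5572 AM in the Hebrew calendar.

25 Av 5572 AM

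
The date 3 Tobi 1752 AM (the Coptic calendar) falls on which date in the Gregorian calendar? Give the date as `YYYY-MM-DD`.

Both dates share Julian Day Number 2464705; in the Gregorian calendar that is 12 January 2036 CE.

2036-01-12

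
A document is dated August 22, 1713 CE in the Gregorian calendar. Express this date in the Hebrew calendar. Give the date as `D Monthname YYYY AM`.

Both dates share Julian Day Number 2346954; in the Hebrew calendar that is 30 Av 5473 AM.

30 Av 5473 AM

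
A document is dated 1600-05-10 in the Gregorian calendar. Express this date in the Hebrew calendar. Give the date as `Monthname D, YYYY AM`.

Julian Day Number of the source date = 2305578.
Converting JDN 2305578 to the Hebrew calendar gives 26 Iyar 5360 AM.

Iyar 26, 5360 AM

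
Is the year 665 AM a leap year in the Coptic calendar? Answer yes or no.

no

665 mod 4 = 1; in the Coptic calendar a year is leap when year mod 4 = 3, so it is a common year.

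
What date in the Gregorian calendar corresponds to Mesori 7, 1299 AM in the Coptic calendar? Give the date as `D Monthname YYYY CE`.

Julian Day Number of the source date = 2299460.
Converting JDN 2299460 to the Gregorian calendar gives 10 August 1583 CE.

10 August 1583 CE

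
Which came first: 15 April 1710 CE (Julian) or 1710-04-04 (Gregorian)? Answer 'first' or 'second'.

second

First date → JDN 2345740; second date → JDN 2345718.
JDN 2345718 < JDN 2345740, so the second date is earlier.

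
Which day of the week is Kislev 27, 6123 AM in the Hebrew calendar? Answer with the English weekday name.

This is JDN 2584110 (14 December 2362 Gregorian).
2584110 ≡ 4 (mod 7); counting from Monday = 0 gives Friday.

Friday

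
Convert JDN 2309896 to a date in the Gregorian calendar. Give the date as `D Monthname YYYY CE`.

Counting from JDN 2299161 = 15 Oct 1582 gives an offset of 10735 days.

6 March 1612 CE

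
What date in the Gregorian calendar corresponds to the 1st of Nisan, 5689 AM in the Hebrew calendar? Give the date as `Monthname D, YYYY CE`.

April 11, 1929 CE

Both dates share Julian Day Number 2425713; in the Gregorian calendar that is 11 April 1929 CE.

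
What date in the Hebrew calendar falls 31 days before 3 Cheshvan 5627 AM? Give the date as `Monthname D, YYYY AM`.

Tishrei 2, 5627 AM

Counting 31 days back from JDN 2402887 reaches JDN 2402856, which is Tishrei 2, 5627 AM.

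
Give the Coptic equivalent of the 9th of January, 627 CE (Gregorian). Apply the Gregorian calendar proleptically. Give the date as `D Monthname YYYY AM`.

Both dates share Julian Day Number 1950075; in the Coptic calendar that is 11 Tobi 343 AM.

11 Tobi 343 AM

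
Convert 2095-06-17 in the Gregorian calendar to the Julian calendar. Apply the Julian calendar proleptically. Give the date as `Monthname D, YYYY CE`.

For dates in this range the Gregorian date is 13 days ahead of the Julian.
17 June 2095 Gregorian − 13 days → 4 June 2095 Julian.

June 4, 2095 CE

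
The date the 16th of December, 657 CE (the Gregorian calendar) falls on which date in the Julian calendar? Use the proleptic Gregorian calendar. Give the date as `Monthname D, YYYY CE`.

December 13, 657 CE

The Julian–Gregorian offset here is 3 days (Julian trailing).
16 December 657 Gregorian − 3 days → 13 December 657 Julian.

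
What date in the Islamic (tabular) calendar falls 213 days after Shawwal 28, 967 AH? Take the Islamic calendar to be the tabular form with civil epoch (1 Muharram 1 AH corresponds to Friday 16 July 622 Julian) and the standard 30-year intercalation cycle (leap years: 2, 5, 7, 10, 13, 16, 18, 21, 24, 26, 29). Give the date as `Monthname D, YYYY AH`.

Jumada al-Thani 4, 968 AH

The starting date is JDN 2291051; 2291051 + 213 = 2291264.
JDN 2291264 corresponds to Jumada al-Thani 4, 968 AH.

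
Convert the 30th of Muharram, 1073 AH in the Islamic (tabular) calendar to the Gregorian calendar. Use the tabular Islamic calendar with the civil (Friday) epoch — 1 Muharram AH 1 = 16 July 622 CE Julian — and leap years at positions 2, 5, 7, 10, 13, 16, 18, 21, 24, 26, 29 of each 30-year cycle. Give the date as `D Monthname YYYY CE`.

Both dates share Julian Day Number 2328350; in the Gregorian calendar that is 14 September 1662 CE.

14 September 1662 CE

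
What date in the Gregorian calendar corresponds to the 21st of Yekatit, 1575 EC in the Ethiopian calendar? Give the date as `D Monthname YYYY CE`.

Julian Day Number of the source date = 2299294.
Converting JDN 2299294 to the Gregorian calendar gives 25 February 1583 CE.

25 February 1583 CE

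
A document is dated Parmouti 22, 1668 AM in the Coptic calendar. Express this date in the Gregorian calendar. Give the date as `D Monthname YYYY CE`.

30 April 1952 CE

Both dates share Julian Day Number 2434133; in the Gregorian calendar that is 30 April 1952 CE.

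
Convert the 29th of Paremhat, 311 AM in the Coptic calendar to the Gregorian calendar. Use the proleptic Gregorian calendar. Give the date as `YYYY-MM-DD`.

Julian Day Number of the source date = 1938465.
Converting JDN 1938465 to the Gregorian calendar gives 27 March 595 CE.

0595-03-27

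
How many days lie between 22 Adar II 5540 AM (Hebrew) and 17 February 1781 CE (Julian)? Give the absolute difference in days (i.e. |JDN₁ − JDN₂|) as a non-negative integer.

336

First date → JDN 2371280; second date → JDN 2371616.
The interval is |2371280 − 2371616| = 336 days.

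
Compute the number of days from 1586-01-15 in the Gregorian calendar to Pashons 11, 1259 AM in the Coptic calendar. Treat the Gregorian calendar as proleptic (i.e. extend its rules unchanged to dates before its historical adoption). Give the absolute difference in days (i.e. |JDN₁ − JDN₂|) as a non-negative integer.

First date → JDN 2300349; second date → JDN 2284764.
The interval is |2300349 − 2284764| = 15585 days.

15585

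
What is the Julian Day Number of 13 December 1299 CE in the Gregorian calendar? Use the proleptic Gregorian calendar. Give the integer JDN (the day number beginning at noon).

JDN 2451545 is 1 January 2000 CE (Gregorian); the target day is −255688 days from there, so JDN = 2195857.

2195857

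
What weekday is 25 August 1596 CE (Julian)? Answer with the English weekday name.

Equivalently 4 September 1596 Gregorian, JDN 2304234.
JDN 2304234 mod 7 = 2, and JDN 0 was a Monday, so this is a Wednesday.

Wednesday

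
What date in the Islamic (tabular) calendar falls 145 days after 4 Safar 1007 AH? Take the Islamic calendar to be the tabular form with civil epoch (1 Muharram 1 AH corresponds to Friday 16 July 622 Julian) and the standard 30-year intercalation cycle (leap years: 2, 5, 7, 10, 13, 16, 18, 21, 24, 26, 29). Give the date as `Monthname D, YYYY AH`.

Rajab 2, 1007 AH

JDN of 4 Safar 1007 AH = 2304966.
2304966 + 145 = 2305111.
JDN 2305111 in the tabular Islamic calendar is Rajab 2, 1007 AH.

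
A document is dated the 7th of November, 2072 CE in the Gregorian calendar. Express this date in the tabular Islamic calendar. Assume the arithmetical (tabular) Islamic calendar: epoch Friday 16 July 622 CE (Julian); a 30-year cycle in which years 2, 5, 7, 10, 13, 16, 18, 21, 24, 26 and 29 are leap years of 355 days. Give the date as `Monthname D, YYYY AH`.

Julian Day Number of the source date = 2478154.
Converting JDN 2478154 to the tabular Islamic calendar gives 25 Shawwal 1495 AH.

Shawwal 25, 1495 AH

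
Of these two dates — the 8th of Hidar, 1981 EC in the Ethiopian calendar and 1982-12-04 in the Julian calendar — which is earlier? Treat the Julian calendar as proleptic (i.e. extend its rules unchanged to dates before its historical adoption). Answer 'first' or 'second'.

First date → JDN 2447483; second date → JDN 2445321.
JDN 2445321 < JDN 2447483, so the second date is earlier.

second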